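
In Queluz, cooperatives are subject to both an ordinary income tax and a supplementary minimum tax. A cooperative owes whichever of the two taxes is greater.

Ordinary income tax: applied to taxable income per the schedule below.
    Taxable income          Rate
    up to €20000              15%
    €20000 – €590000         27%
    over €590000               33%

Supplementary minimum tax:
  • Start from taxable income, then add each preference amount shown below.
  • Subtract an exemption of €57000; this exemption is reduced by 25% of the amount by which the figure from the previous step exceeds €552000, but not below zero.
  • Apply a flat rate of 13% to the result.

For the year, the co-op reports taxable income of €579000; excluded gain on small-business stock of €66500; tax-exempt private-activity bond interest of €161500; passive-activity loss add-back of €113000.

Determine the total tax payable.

€153930

Ordinary income tax:
  €20000 × 15% = €3000
  €559000 × 27% = €150930
  → €153930

Supplementary minimum tax:
  Adjusted income: €579000 + €66500 + €161500 + €113000 = €920000
  Exemption: 25% × (€920000 − €552000) = €92000 ≥ €57000, so the exemption is fully phased out
  Base: €920000 − €0 = €920000
  €920000 × 13% = €119600

€153930 > €119600, so the ordinary income tax governs.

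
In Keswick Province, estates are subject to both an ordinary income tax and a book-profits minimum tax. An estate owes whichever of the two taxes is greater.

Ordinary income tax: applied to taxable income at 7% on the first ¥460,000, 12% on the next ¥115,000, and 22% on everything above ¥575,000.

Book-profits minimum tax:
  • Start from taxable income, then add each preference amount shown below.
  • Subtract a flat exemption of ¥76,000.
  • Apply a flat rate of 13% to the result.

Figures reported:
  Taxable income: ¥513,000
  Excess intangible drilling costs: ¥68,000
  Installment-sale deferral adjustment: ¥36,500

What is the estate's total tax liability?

Ordinary income tax:
  ¥460,000 × 7% = ¥32,200
  ¥53,000 × 12% = ¥6,360
  → ¥38,560

Book-profits minimum tax:
  Adjusted income: ¥513,000 + ¥68,000 + ¥36,500 = ¥617,500
  Less exemption ¥76,000 → base ¥541,500
  ¥541,500 × 13% = ¥70,395

¥70,395 > ¥38,560, so the book-profits minimum tax is the binding amount.

¥70,395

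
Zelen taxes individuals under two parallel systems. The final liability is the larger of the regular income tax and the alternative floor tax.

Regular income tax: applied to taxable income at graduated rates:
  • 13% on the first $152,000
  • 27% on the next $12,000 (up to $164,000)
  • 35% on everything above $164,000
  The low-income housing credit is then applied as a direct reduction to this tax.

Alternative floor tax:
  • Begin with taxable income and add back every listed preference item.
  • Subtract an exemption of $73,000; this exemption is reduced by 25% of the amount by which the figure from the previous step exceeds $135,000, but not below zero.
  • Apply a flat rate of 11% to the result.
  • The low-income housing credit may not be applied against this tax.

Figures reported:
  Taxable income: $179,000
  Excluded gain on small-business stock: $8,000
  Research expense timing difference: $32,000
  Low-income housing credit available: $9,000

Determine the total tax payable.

$19,250

Regular income tax:
  $152,000 × 13% = $19,760
  $12,000 × 27% = $3,240
  $15,000 × 35% = $5,250
  → $28,250
  Less low-income housing credit $9,000 → $19,250

Alternative floor tax:
  Adjusted income: $179,000 + $8,000 + $32,000 = $219,000
  Exemption: $73,000 − 25% × ($219,000 − $135,000) = $73,000 − $21,000 = $52,000
  Base: $219,000 − $52,000 = $167,000
  $167,000 × 11% = $18,370

$19,250 > $18,370, so the regular income tax governs.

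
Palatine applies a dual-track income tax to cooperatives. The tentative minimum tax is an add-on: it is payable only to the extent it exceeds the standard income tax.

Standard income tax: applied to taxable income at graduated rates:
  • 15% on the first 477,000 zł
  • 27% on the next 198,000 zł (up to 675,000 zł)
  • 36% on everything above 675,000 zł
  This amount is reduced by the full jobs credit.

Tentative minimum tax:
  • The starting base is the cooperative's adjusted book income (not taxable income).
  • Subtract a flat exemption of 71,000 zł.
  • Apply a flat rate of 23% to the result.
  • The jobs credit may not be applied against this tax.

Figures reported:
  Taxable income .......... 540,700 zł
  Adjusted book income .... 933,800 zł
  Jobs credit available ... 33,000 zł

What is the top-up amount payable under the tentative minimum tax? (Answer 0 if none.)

142,695 zł

Tentative minimum tax:
  Base (adjusted book income): 933,800 zł
  Less exemption 71,000 zł → base 862,800 zł
  862,800 zł × 23% = 198,444 zł

Standard income tax:
  477,000 zł × 15% = 71,550 zł
  63,700 zł × 27% = 17,199 zł
  → 88,749 zł
  Less jobs credit 33,000 zł → 55,749 zł

Excess of tentative minimum tax over standard income tax: 198,444 zł − 55,749 zł = 142,695 zł.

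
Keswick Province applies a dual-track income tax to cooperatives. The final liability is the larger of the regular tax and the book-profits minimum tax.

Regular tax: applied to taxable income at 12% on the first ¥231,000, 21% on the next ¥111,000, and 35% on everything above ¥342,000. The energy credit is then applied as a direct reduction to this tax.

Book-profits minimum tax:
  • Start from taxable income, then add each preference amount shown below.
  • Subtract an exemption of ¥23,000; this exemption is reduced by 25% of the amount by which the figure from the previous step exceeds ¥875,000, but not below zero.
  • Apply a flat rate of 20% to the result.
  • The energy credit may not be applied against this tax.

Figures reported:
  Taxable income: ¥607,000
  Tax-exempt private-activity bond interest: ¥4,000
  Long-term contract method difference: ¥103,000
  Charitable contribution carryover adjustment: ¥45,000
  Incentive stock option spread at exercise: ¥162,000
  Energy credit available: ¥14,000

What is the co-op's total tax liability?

¥181,900

Book-profits minimum tax:
  Adjusted income: ¥607,000 + ¥4,000 + ¥103,000 + ¥45,000 + ¥162,000 = ¥921,000
  Exemption: ¥23,000 − 25% × (¥921,000 − ¥875,000) = ¥23,000 − ¥11,500 = ¥11,500
  Base: ¥921,000 − ¥11,500 = ¥909,500
  ¥909,500 × 20% = ¥181,900

Regular tax:
  ¥231,000 × 12% = ¥27,720
  ¥111,000 × 21% = ¥23,310
  ¥265,000 × 35% = ¥92,750
  → ¥143,780
  Less energy credit ¥14,000 → ¥129,780

¥181,900 > ¥129,780, so the book-profits minimum tax is the binding amount.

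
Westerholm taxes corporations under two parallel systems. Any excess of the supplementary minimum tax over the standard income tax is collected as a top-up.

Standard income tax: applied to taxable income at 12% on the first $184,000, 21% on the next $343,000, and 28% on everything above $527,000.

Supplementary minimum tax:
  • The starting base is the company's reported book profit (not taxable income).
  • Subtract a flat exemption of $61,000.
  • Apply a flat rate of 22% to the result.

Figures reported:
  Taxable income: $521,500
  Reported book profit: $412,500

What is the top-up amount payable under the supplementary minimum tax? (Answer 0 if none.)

$0

Standard income tax:
  $184,000 × 12% = $22,080
  $337,500 × 21% = $70,875
  → $92,955

Supplementary minimum tax:
  Base (reported book profit): $412,500
  Less exemption $61,000 → base $351,500
  $351,500 × 22% = $77,330

$77,330 ≤ $92,955, so no add-on is due.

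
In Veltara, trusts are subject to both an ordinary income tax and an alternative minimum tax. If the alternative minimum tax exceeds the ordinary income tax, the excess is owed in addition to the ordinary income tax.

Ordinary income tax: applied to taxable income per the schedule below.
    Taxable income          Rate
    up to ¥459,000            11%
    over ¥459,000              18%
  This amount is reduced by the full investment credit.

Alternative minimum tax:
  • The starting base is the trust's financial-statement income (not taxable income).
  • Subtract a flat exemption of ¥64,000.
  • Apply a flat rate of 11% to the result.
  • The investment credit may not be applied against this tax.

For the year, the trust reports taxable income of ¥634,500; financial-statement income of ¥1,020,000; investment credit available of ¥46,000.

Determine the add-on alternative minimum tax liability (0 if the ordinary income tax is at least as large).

Alternative minimum tax:
  Base (financial-statement income): ¥1,020,000
  Less exemption ¥64,000 → base ¥956,000
  ¥956,000 × 11% = ¥105,160

Ordinary income tax:
  ¥459,000 × 11% = ¥50,490
  ¥175,500 × 18% = ¥31,590
  → ¥82,080
  Less investment credit ¥46,000 → ¥36,080

Excess of alternative minimum tax over ordinary income tax: ¥105,160 − ¥36,080 = ¥69,080.

¥69,080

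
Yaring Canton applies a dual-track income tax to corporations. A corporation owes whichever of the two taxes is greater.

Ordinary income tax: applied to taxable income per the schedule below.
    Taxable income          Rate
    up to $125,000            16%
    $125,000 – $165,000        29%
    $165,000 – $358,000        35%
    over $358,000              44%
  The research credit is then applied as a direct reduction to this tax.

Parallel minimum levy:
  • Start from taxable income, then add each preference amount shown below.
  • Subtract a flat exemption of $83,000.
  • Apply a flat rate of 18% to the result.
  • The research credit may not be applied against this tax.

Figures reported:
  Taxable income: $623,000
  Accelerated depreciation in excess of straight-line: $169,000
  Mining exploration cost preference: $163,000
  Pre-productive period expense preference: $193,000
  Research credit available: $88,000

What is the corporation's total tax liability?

Parallel minimum levy:
  Adjusted income: $623,000 + $169,000 + $163,000 + $193,000 = $1,148,000
  Less exemption $83,000 → base $1,065,000
  $1,065,000 × 18% = $191,700

Ordinary income tax:
  $125,000 × 16% = $20,000
  $40,000 × 29% = $11,600
  $193,000 × 35% = $67,550
  $265,000 × 44% = $116,600
  → $215,750
  Less research credit $88,000 → $127,750

$191,700 > $127,750, so the parallel minimum levy is the binding amount.

$191,700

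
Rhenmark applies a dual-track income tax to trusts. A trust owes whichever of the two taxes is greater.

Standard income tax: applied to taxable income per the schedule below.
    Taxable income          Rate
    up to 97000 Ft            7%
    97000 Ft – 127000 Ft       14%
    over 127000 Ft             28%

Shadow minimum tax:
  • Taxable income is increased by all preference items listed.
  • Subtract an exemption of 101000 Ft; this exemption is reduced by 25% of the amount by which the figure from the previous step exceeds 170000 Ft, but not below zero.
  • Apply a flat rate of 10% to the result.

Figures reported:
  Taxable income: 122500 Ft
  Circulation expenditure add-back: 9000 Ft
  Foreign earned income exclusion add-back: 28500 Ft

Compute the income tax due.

10360 Ft

Standard income tax:
  97000 Ft × 7% = 6790 Ft
  25500 Ft × 14% = 3570 Ft
  → 10360 Ft

Shadow minimum tax:
  Adjusted income: 122500 Ft + 9000 Ft + 28500 Ft = 160000 Ft
  Exemption: 160000 Ft ≤ 170000 Ft, so full 101000 Ft applies
  Base: 160000 Ft − 101000 Ft = 59000 Ft
  59000 Ft × 10% = 5900 Ft

10360 Ft > 5900 Ft, so the standard income tax governs.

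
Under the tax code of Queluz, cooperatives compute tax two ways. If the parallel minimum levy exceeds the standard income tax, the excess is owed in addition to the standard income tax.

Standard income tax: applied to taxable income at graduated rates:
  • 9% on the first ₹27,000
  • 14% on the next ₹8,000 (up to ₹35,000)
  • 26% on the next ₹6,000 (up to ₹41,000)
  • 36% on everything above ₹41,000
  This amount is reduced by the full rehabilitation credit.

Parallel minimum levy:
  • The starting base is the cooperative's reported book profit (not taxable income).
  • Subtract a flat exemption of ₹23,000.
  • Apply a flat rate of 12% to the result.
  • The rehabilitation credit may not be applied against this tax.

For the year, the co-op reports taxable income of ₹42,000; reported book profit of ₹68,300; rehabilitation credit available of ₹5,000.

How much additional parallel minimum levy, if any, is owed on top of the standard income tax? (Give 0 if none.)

Standard income tax:
  ₹27,000 × 9% = ₹2,430
  ₹8,000 × 14% = ₹1,120
  ₹6,000 × 26% = ₹1,560
  ₹1,000 × 36% = ₹360
  → ₹5,470
  Less rehabilitation credit ₹5,000 → ₹470

Parallel minimum levy:
  Base (reported book profit): ₹68,300
  Less exemption ₹23,000 → base ₹45,300
  ₹45,300 × 12% = ₹5,436

Excess of parallel minimum levy over standard income tax: ₹5,436 − ₹470 = ₹4,966.

₹4,966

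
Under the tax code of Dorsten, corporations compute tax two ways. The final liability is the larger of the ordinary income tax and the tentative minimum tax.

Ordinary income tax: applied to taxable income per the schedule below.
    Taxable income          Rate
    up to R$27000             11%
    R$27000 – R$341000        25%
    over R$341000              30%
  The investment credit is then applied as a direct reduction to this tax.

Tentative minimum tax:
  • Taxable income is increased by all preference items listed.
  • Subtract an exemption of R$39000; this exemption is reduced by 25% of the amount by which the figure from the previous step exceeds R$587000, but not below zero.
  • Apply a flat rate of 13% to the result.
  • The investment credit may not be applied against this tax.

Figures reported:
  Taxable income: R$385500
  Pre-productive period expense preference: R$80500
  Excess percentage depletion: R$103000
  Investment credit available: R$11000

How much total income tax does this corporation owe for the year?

R$83820

Tentative minimum tax:
  Adjusted income: R$385500 + R$80500 + R$103000 = R$569000
  Exemption: R$569000 ≤ R$587000, so full R$39000 applies
  Base: R$569000 − R$39000 = R$530000
  R$530000 × 13% = R$68900

Ordinary income tax:
  R$27000 × 11% = R$2970
  R$314000 × 25% = R$78500
  R$44500 × 30% = R$13350
  → R$94820
  Less investment credit R$11000 → R$83820

R$83820 > R$68900, so the ordinary income tax governs.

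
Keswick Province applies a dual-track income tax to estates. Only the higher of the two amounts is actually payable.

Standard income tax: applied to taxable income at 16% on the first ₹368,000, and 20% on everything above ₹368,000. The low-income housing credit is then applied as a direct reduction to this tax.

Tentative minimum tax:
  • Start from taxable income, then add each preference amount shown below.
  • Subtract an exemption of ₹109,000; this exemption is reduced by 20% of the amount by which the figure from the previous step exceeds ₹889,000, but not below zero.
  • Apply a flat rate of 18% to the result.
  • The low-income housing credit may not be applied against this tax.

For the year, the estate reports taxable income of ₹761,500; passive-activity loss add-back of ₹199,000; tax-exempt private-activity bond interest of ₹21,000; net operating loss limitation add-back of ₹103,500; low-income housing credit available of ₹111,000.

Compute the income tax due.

Tentative minimum tax:
  Adjusted income: ₹761,500 + ₹199,000 + ₹21,000 + ₹103,500 = ₹1,085,000
  Exemption: ₹109,000 − 20% × (₹1,085,000 − ₹889,000) = ₹109,000 − ₹39,200 = ₹69,800
  Base: ₹1,085,000 − ₹69,800 = ₹1,015,200
  ₹1,015,200 × 18% = ₹182,736

Standard income tax:
  ₹368,000 × 16% = ₹58,880
  ₹393,500 × 20% = ₹78,700
  → ₹137,580
  Less low-income housing credit ₹111,000 → ₹26,580

₹182,736 > ₹26,580, so the tentative minimum tax is the binding amount.

₹182,736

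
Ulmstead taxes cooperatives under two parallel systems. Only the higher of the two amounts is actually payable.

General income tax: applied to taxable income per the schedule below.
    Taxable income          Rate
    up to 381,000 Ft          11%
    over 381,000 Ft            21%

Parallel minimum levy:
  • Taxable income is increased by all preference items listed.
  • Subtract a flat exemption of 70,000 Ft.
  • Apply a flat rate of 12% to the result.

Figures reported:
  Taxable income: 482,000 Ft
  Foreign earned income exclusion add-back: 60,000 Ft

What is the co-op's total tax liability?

Parallel minimum levy:
  Adjusted income: 482,000 Ft + 60,000 Ft = 542,000 Ft
  Less exemption 70,000 Ft → base 472,000 Ft
  472,000 Ft × 12% = 56,640 Ft

General income tax:
  381,000 Ft × 11% = 41,910 Ft
  101,000 Ft × 21% = 21,210 Ft
  → 63,120 Ft

63,120 Ft > 56,640 Ft, so the general income tax governs.

63,120 Ft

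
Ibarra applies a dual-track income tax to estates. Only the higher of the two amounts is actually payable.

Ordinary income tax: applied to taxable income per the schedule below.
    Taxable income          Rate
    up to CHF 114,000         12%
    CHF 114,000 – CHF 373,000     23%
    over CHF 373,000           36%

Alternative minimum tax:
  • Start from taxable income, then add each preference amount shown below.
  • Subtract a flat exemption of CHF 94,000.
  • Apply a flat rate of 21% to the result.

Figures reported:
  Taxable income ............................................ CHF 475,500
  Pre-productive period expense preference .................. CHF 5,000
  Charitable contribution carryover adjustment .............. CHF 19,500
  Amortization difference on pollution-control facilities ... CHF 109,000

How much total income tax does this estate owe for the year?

CHF 110,150

Alternative minimum tax:
  Adjusted income: CHF 475,500 + CHF 5,000 + CHF 19,500 + CHF 109,000 = CHF 609,000
  Less exemption CHF 94,000 → base CHF 515,000
  CHF 515,000 × 21% = CHF 108,150

Ordinary income tax:
  CHF 114,000 × 12% = CHF 13,680
  CHF 259,000 × 23% = CHF 59,570
  CHF 102,500 × 36% = CHF 36,900
  → CHF 110,150

CHF 110,150 > CHF 108,150, so the ordinary income tax governs.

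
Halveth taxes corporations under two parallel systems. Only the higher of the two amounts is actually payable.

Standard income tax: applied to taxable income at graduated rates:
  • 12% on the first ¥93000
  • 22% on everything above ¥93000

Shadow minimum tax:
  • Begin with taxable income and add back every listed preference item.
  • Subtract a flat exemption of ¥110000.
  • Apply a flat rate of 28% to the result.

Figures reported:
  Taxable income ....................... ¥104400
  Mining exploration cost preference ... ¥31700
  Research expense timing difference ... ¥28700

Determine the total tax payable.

¥15344

Standard income tax:
  ¥93000 × 12% = ¥11160
  ¥11400 × 22% = ¥2508
  → ¥13668

Shadow minimum tax:
  Adjusted income: ¥104400 + ¥31700 + ¥28700 = ¥164800
  Less exemption ¥110000 → base ¥54800
  ¥54800 × 28% = ¥15344

¥15344 > ¥13668, so the shadow minimum tax is the binding amount.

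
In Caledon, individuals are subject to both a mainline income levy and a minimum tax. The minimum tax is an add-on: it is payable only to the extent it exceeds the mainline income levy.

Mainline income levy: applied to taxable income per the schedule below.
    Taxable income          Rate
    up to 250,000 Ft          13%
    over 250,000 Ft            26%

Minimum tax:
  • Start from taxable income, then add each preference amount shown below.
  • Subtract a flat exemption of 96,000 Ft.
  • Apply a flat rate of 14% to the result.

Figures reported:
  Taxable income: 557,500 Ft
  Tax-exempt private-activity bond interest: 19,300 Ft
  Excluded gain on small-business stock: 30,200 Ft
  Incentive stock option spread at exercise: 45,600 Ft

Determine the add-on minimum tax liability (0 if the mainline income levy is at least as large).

Minimum tax:
  Adjusted income: 557,500 Ft + 19,300 Ft + 30,200 Ft + 45,600 Ft = 652,600 Ft
  Less exemption 96,000 Ft → base 556,600 Ft
  556,600 Ft × 14% = 77,924 Ft

Mainline income levy:
  250,000 Ft × 13% = 32,500 Ft
  307,500 Ft × 26% = 79,950 Ft
  → 112,450 Ft

77,924 Ft ≤ 112,450 Ft, so no add-on is due.

0 Ft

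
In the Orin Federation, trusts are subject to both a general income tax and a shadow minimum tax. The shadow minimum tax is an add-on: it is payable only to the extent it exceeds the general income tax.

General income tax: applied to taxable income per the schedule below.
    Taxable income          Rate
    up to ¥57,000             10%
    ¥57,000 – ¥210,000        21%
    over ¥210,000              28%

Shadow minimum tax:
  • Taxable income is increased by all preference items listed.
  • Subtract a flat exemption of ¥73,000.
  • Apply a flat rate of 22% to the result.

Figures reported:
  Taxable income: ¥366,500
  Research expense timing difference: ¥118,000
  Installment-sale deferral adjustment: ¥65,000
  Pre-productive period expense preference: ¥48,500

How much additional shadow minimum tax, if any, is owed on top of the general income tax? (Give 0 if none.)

General income tax:
  ¥57,000 × 10% = ¥5,700
  ¥153,000 × 21% = ¥32,130
  ¥156,500 × 28% = ¥43,820
  → ¥81,650

Shadow minimum tax:
  Adjusted income: ¥366,500 + ¥118,000 + ¥65,000 + ¥48,500 = ¥598,000
  Less exemption ¥73,000 → base ¥525,000
  ¥525,000 × 22% = ¥115,500

Excess of shadow minimum tax over general income tax: ¥115,500 − ¥81,650 = ¥33,850.

¥33,850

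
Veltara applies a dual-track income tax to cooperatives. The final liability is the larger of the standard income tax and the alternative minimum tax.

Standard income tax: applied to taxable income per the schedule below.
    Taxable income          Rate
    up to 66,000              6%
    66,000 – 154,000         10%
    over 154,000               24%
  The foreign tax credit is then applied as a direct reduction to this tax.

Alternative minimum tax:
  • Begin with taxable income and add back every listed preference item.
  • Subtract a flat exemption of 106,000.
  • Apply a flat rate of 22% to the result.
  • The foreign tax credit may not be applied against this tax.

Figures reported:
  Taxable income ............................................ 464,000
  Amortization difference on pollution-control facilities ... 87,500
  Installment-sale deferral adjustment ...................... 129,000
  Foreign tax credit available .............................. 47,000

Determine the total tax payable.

126,390

Standard income tax:
  66,000 × 6% = 3,960
  88,000 × 10% = 8,800
  310,000 × 24% = 74,400
  → 87,160
  Less foreign tax credit 47,000 → 40,160

Alternative minimum tax:
  Adjusted income: 464,000 + 87,500 + 129,000 = 680,500
  Less exemption 106,000 → base 574,500
  574,500 × 22% = 126,390

126,390 > 40,160, so the alternative minimum tax is the binding amount.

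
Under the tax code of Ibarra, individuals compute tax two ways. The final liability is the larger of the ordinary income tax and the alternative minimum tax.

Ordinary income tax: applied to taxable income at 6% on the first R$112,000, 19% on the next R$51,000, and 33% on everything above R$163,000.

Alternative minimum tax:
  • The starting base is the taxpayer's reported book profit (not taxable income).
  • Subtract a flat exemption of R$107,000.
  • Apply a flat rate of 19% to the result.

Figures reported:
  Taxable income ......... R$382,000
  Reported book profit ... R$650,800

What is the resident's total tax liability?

Alternative minimum tax:
  Base (reported book profit): R$650,800
  Less exemption R$107,000 → base R$543,800
  R$543,800 × 19% = R$103,322

Ordinary income tax:
  R$112,000 × 6% = R$6,720
  R$51,000 × 19% = R$9,690
  R$219,000 × 33% = R$72,270
  → R$88,680

R$103,322 > R$88,680, so the alternative minimum tax is the binding amount.

R$103,322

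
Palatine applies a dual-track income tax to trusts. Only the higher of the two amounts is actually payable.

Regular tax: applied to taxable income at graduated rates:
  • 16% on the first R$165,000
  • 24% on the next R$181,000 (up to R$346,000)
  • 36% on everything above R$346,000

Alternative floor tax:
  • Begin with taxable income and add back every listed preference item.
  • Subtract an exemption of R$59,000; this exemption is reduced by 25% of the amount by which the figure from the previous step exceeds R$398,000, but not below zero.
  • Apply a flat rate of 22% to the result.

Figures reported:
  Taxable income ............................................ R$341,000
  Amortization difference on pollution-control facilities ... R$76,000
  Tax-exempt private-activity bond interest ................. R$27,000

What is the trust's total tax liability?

R$87,230

Regular tax:
  R$165,000 × 16% = R$26,400
  R$176,000 × 24% = R$42,240
  → R$68,640

Alternative floor tax:
  Adjusted income: R$341,000 + R$76,000 + R$27,000 = R$444,000
  Exemption: R$59,000 − 25% × (R$444,000 − R$398,000) = R$59,000 − R$11,500 = R$47,500
  Base: R$444,000 − R$47,500 = R$396,500
  R$396,500 × 22% = R$87,230

R$87,230 > R$68,640, so the alternative floor tax is the binding amount.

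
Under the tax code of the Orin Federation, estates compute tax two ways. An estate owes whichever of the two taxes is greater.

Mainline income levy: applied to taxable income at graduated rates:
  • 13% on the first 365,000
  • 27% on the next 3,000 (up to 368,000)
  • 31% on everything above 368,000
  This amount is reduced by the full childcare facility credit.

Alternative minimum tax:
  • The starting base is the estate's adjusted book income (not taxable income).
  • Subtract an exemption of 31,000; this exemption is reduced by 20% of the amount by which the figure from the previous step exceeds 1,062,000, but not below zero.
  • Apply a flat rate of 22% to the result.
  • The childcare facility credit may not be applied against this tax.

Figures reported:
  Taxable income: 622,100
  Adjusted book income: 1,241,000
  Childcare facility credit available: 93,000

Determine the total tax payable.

273,020

Mainline income levy:
  365,000 × 13% = 47,450
  3,000 × 27% = 810
  254,100 × 31% = 78,771
  → 127,031
  Less childcare facility credit 93,000 → 34,031

Alternative minimum tax:
  Base (adjusted book income): 1,241,000
  Exemption: 20% × (1,241,000 − 1,062,000) = 35,800 ≥ 31,000, so the exemption is fully phased out
  Base: 1,241,000 − 0 = 1,241,000
  1,241,000 × 22% = 273,020

273,020 > 34,031, so the alternative minimum tax is the binding amount.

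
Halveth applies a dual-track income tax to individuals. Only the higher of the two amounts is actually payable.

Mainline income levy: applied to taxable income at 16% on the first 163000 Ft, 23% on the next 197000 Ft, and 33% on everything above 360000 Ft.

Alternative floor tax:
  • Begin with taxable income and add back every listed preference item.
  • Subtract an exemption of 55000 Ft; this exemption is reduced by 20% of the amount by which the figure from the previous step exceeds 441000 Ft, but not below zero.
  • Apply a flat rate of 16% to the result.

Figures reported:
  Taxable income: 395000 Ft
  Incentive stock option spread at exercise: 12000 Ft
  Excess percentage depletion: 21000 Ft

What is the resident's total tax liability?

82940 Ft

Mainline income levy:
  163000 Ft × 16% = 26080 Ft
  197000 Ft × 23% = 45310 Ft
  35000 Ft × 33% = 11550 Ft
  → 82940 Ft

Alternative floor tax:
  Adjusted income: 395000 Ft + 12000 Ft + 21000 Ft = 428000 Ft
  Exemption: 428000 Ft ≤ 441000 Ft, so full 55000 Ft applies
  Base: 428000 Ft − 55000 Ft = 373000 Ft
  373000 Ft × 16% = 59680 Ft

82940 Ft > 59680 Ft, so the mainline income levy governs.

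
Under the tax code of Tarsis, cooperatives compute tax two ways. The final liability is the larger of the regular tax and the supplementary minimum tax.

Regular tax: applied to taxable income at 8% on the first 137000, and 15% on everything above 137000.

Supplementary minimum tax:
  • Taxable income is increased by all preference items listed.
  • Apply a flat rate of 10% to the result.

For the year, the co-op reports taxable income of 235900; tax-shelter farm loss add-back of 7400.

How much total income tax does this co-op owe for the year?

Regular tax:
  137000 × 8% = 10960
  98900 × 15% = 14835
  → 25795

Supplementary minimum tax:
  Adjusted income: 235900 + 7400 = 243300
  243300 × 10% = 24330

25795 > 24330, so the regular tax governs.

25795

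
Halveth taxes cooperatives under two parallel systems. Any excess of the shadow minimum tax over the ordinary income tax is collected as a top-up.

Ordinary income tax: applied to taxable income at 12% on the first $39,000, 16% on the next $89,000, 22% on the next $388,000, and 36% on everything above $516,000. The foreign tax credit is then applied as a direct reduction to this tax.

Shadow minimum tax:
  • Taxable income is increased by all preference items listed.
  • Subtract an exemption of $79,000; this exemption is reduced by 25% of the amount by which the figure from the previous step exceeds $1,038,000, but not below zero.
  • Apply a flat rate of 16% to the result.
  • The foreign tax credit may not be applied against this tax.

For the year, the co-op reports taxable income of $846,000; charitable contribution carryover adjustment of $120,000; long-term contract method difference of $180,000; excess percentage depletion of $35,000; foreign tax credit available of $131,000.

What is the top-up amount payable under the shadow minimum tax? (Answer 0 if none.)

$89,960

Shadow minimum tax:
  Adjusted income: $846,000 + $120,000 + $180,000 + $35,000 = $1,181,000
  Exemption: $79,000 − 25% × ($1,181,000 − $1,038,000) = $79,000 − $35,750 = $43,250
  Base: $1,181,000 − $43,250 = $1,137,750
  $1,137,750 × 16% = $182,040

Ordinary income tax:
  $39,000 × 12% = $4,680
  $89,000 × 16% = $14,240
  $388,000 × 22% = $85,360
  $330,000 × 36% = $118,800
  → $223,080
  Less foreign tax credit $131,000 → $92,080

Excess of shadow minimum tax over ordinary income tax: $182,040 − $92,080 = $89,960.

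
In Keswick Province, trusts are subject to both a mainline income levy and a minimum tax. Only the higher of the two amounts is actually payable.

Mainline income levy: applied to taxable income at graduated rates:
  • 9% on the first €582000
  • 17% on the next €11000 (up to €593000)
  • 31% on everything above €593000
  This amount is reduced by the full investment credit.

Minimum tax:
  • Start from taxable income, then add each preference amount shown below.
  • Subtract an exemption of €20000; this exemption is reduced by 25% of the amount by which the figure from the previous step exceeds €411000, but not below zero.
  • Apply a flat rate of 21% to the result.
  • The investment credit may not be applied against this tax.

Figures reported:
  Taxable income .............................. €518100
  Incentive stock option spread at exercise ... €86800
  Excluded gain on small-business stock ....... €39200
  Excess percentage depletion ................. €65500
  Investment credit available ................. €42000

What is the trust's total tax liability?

€149016

Mainline income levy:
  €518100 × 9% = €46629
  Less investment credit €42000 → €4629

Minimum tax:
  Adjusted income: €518100 + €86800 + €39200 + €65500 = €709600
  Exemption: 25% × (€709600 − €411000) = €74650 ≥ €20000, so the exemption is fully phased out
  Base: €709600 − €0 = €709600
  €709600 × 21% = €149016

€149016 > €4629, so the minimum tax is the binding amount.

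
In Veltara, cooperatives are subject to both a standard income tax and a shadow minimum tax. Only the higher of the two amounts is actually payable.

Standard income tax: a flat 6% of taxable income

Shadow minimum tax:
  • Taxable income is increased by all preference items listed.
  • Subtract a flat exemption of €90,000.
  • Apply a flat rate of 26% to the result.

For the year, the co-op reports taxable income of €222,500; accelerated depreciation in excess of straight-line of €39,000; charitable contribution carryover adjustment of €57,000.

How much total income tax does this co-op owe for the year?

€59,410

Shadow minimum tax:
  Adjusted income: €222,500 + €39,000 + €57,000 = €318,500
  Less exemption €90,000 → base €228,500
  €228,500 × 26% = €59,410

Standard income tax:
  €222,500 × 6% = €13,350

€59,410 > €13,350, so the shadow minimum tax is the binding amount.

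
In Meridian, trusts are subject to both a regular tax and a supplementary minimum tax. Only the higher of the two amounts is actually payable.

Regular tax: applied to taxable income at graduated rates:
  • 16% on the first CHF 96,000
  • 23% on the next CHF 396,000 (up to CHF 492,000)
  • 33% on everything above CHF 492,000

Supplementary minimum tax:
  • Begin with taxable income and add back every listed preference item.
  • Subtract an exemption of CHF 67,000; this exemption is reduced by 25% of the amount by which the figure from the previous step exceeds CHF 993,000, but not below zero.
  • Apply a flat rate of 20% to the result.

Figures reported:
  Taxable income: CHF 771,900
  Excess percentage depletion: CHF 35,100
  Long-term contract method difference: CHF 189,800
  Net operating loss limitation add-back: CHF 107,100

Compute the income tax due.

CHF 212,925

Supplementary minimum tax:
  Adjusted income: CHF 771,900 + CHF 35,100 + CHF 189,800 + CHF 107,100 = CHF 1,103,900
  Exemption: CHF 67,000 − 25% × (CHF 1,103,900 − CHF 993,000) = CHF 67,000 − CHF 27,725 = CHF 39,275
  Base: CHF 1,103,900 − CHF 39,275 = CHF 1,064,625
  CHF 1,064,625 × 20% = CHF 212,925

Regular tax:
  CHF 96,000 × 16% = CHF 15,360
  CHF 396,000 × 23% = CHF 91,080
  CHF 279,900 × 33% = CHF 92,367
  → CHF 198,807

CHF 212,925 > CHF 198,807, so the supplementary minimum tax is the binding amount.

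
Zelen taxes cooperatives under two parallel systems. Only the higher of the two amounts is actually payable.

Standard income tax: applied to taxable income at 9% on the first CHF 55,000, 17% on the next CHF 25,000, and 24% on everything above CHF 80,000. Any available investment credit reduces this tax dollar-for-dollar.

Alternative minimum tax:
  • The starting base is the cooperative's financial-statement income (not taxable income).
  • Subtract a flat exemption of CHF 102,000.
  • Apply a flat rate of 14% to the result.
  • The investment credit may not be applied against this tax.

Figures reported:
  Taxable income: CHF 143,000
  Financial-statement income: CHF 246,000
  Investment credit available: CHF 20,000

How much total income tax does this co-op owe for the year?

Alternative minimum tax:
  Base (financial-statement income): CHF 246,000
  Less exemption CHF 102,000 → base CHF 144,000
  CHF 144,000 × 14% = CHF 20,160

Standard income tax:
  CHF 55,000 × 9% = CHF 4,950
  CHF 25,000 × 17% = CHF 4,250
  CHF 63,000 × 24% = CHF 15,120
  → CHF 24,320
  Less investment credit CHF 20,000 → CHF 4,320

CHF 20,160 > CHF 4,320, so the alternative minimum tax is the binding amount.

CHF 20,160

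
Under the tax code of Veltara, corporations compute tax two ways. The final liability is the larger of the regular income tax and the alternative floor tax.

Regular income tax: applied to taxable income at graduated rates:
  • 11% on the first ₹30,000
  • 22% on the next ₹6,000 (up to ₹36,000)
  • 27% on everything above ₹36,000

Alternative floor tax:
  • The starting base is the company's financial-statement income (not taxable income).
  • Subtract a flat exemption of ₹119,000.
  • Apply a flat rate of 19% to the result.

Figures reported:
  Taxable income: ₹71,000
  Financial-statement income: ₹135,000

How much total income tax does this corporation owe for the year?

Alternative floor tax:
  Base (financial-statement income): ₹135,000
  Less exemption ₹119,000 → base ₹16,000
  ₹16,000 × 19% = ₹3,040

Regular income tax:
  ₹30,000 × 11% = ₹3,300
  ₹6,000 × 22% = ₹1,320
  ₹35,000 × 27% = ₹9,450
  → ₹14,070

₹14,070 > ₹3,040, so the regular income tax governs.

₹14,070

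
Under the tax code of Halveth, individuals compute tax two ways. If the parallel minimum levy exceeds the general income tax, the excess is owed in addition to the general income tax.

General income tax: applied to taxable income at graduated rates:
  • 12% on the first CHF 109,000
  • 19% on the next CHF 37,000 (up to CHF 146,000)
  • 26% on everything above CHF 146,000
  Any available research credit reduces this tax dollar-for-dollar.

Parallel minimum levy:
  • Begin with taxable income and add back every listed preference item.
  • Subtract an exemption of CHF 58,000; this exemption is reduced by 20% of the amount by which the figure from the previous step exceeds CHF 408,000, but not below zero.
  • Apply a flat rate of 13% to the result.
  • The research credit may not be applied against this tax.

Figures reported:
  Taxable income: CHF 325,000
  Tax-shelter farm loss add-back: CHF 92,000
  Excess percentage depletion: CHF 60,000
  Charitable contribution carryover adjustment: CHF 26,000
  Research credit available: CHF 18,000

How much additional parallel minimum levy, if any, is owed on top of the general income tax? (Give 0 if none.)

CHF 11,670

General income tax:
  CHF 109,000 × 12% = CHF 13,080
  CHF 37,000 × 19% = CHF 7,030
  CHF 179,000 × 26% = CHF 46,540
  → CHF 66,650
  Less research credit CHF 18,000 → CHF 48,650

Parallel minimum levy:
  Adjusted income: CHF 325,000 + CHF 92,000 + CHF 60,000 + CHF 26,000 = CHF 503,000
  Exemption: CHF 58,000 − 20% × (CHF 503,000 − CHF 408,000) = CHF 58,000 − CHF 19,000 = CHF 39,000
  Base: CHF 503,000 − CHF 39,000 = CHF 464,000
  CHF 464,000 × 13% = CHF 60,320

Excess of parallel minimum levy over general income tax: CHF 60,320 − CHF 48,650 = CHF 11,670.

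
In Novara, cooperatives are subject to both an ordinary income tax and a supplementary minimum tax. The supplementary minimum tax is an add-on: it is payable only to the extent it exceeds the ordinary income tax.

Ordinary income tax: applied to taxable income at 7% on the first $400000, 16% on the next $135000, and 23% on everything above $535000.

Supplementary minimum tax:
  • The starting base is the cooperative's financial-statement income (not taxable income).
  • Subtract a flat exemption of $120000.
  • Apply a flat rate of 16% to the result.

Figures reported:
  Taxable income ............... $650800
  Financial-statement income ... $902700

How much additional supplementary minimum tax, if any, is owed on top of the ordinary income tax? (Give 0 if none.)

$48998

Supplementary minimum tax:
  Base (financial-statement income): $902700
  Less exemption $120000 → base $782700
  $782700 × 16% = $125232

Ordinary income tax:
  $400000 × 7% = $28000
  $135000 × 16% = $21600
  $115800 × 23% = $26634
  → $76234

Excess of supplementary minimum tax over ordinary income tax: $125232 − $76234 = $48998.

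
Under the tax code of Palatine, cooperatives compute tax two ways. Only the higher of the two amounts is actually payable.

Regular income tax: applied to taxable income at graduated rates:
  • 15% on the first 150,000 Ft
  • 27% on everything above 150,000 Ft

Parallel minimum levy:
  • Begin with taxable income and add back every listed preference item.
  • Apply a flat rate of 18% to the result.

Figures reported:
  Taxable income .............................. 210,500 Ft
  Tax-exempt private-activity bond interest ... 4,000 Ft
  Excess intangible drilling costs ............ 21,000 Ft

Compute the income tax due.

42,390 Ft

Parallel minimum levy:
  Adjusted income: 210,500 Ft + 4,000 Ft + 21,000 Ft = 235,500 Ft
  235,500 Ft × 18% = 42,390 Ft

Regular income tax:
  150,000 Ft × 15% = 22,500 Ft
  60,500 Ft × 27% = 16,335 Ft
  → 38,835 Ft

42,390 Ft > 38,835 Ft, so the parallel minimum levy is the binding amount.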